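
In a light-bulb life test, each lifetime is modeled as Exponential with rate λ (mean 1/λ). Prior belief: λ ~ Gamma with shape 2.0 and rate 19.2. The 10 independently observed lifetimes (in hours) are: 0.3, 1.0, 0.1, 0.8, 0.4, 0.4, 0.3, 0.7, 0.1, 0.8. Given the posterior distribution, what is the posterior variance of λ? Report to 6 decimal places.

0.020661

With a Gamma(shape α, rate β) prior on the exponential rate λ, the posterior after n observations with total T = Σxᵢ is Gamma(α+n, β+T).
Sum of observations T = 4.9 hours; n = 10.
Posterior: Gamma(2.0+10, 19.2+4.9) = Gamma(12.0, 24.1).
Var = α/β² = 0.020661.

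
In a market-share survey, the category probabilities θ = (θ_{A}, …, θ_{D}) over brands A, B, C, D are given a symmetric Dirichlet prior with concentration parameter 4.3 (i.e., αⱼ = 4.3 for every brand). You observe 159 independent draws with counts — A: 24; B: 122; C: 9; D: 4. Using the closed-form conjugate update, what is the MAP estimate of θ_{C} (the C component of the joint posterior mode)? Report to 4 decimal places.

0.0714

The Dirichlet prior is conjugate to the Multinomial likelihood: each posterior αⱼ = prior αⱼ + observed count nⱼ.
Posterior concentration: (28.3, 126.3, 13.3, 8.3), total = 176.2.
Joint mode component: (α_{C}−1)/(Σα−K) = 12.3/172.2 = 0.0714.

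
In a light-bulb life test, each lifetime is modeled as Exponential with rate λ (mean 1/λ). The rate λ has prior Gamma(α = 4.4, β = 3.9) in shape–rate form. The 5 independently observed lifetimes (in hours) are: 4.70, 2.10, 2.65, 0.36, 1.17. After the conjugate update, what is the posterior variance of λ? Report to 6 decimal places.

With a Gamma(shape α, rate β) prior on the exponential rate λ, the posterior after n observations with total T = Σxᵢ is Gamma(α+n, β+T).
Sum of observations T = 10.98 hours; n = 5.
Posterior: Gamma(4.4+5, 3.9+10.98) = Gamma(9.4, 14.88).
Var = α/β² = 0.042454.

0.042454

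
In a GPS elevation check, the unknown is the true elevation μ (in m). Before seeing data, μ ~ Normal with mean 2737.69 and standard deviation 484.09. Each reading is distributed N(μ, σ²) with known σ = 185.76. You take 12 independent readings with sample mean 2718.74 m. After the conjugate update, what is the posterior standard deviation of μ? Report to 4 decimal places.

53.2983

For Normal data with known variance σ², a Normal(μ₀, σ₀²) prior on μ is conjugate. Posterior precision = 1/σ₀² + n/σ²; posterior mean is the precision-weighted average of μ₀ and x̄.
σ₀² = 484.09² = 234343.1281, σ² = 185.76² = 34506.7776; σ² + n·σ₀² = 34506.7776 + 12·234343.1281 = 2846624.3148.
Posterior precision = 1/σ₀² + n/σ² = 1/234343.1281 + 12/34506.7776 = (σ² + n·σ₀²)/(σ₀²σ²) = 2846624.3148/(234343.1281·34506.7776); posterior variance σₙ² = σ₀²σ²/(σ² + n·σ₀²) = 234343.1281·34506.7776/2846624.3148 = 2840.707206.
Posterior SD = √σₙ² = √(234343.1281·34506.7776/2846624.3148) = 53.2983.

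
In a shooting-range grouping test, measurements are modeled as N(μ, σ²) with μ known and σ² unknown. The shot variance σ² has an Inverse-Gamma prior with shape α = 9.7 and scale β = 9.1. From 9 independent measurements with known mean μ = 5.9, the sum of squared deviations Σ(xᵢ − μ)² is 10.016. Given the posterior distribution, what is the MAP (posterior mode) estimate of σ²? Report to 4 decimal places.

0.9282

With known mean μ and an Inverse-Gamma(α, β) prior on σ², the Normal likelihood is conjugate: posterior is Inv-Gamma(α + n/2, β + Σ(xᵢ−μ)²/2).
Posterior: Inv-Gamma(9.7 + 9/2, 9.1 + 10.016/2) = Inv-Gamma(14.20, 14.1080).
Mode = β/(α+1) = 14.1080/15.20 = 0.9282.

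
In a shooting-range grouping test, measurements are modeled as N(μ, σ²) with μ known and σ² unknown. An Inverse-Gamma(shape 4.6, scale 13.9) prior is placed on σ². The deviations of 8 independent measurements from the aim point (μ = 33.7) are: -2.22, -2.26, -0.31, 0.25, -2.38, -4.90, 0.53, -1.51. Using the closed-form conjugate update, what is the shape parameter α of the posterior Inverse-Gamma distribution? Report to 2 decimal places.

With known mean μ and an Inverse-Gamma(α, β) prior on σ², the Normal likelihood is conjugate: posterior is Inv-Gamma(α + n/2, β + Σ(xᵢ−μ)²/2).
Σ(xᵢ−μ)² = (-2.22)² + (-2.26)² + (-0.31)² + (0.25)² + (-2.38)² + (-4.90)² + (0.53)² + (-1.51)² = 42.4300.
Posterior: Inv-Gamma(4.6 + 8/2, 13.9 + 42.4300/2) = Inv-Gamma(8.60, 35.11500).
Posterior α = 8.60.

8.60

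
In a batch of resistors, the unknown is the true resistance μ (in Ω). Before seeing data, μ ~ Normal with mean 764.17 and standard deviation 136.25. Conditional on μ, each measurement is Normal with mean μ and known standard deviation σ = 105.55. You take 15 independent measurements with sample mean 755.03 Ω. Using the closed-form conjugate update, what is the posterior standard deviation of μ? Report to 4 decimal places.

For Normal data with known variance σ², a Normal(μ₀, σ₀²) prior on μ is conjugate. Posterior precision = 1/σ₀² + n/σ²; posterior mean is the precision-weighted average of μ₀ and x̄.
σ₀² = 136.25² = 18564.0625, σ² = 105.55² = 11140.8025; σ² + n·σ₀² = 11140.8025 + 15·18564.0625 = 289601.74.
Posterior precision = 1/σ₀² + n/σ² = 1/18564.0625 + 15/11140.8025 = (σ² + n·σ₀²)/(σ₀²σ²) = 289601.74/(18564.0625·11140.8025); posterior variance σₙ² = σ₀²σ²/(σ² + n·σ₀²) = 18564.0625·11140.8025/289601.74 = 714.148174.
Posterior SD = √σₙ² = √(18564.0625·11140.8025/289601.74) = 26.7236.

26.7236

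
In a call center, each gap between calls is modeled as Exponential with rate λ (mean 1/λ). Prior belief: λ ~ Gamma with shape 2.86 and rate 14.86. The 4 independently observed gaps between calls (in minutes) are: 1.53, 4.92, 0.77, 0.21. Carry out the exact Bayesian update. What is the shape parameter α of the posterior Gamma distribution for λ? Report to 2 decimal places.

With a Gamma(shape α, rate β) prior on the exponential rate λ, the posterior after n observations with total T = Σxᵢ is Gamma(α+n, β+T).
Sum of observations T = 7.43 minutes; n = 4.
Posterior: Gamma(2.86+4, 14.86+7.43) = Gamma(6.86, 22.29).
Posterior α = 6.86.

6.86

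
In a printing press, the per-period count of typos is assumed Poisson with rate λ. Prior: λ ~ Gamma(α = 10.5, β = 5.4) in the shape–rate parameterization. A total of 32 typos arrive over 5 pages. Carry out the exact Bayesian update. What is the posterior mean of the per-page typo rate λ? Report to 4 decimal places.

With a Gamma(shape α, rate β) prior, the Poisson likelihood is conjugate: the posterior is Gamma(α + ΣXᵢ, β + n).
Posterior: Gamma(α+S, β+n) = Gamma(10.5+32, 5.4+5) = Gamma(42.5, 10.4).
Posterior mean = α/β = 42.5/10.4 = 4.0865.

4.0865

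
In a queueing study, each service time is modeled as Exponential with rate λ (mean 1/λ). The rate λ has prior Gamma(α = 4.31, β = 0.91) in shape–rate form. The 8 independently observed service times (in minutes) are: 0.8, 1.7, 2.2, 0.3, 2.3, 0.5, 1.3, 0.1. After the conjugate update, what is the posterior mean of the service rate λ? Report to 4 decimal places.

With a Gamma(shape α, rate β) prior on the exponential rate λ, the posterior after n observations with total T = Σxᵢ is Gamma(α+n, β+T).
Sum of observations T = 9.2 minutes; n = 8.
Posterior: Gamma(4.31+8, 0.91+9.2) = Gamma(12.31, 10.11).
Posterior mean of λ = α/β = 12.31/10.11 = 1.2176.

1.2176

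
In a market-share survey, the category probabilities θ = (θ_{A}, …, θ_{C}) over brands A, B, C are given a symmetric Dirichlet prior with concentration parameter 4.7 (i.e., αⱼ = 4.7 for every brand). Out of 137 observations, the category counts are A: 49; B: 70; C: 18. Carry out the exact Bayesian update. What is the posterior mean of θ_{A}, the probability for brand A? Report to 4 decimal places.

The Dirichlet prior is conjugate to the Multinomial likelihood: each posterior αⱼ = prior αⱼ + observed count nⱼ.
Posterior concentration: (53.7, 74.7, 22.7), total = 151.1.
E[θ_{A}|data] = α_{A}/Σα = 53.7/151.1 = 0.3554.

0.3554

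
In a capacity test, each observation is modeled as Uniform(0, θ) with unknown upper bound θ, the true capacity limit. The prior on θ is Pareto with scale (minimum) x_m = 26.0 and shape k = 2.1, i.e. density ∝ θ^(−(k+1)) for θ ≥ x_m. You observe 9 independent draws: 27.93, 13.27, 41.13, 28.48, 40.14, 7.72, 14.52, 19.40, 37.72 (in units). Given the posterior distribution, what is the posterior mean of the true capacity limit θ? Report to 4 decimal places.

A Pareto(scale x_m, shape k) prior on the upper bound θ of Uniform(0, θ) is conjugate: posterior is Pareto(max(x_m, max xᵢ), k + n).
Sample maximum = 41.13; prior scale x_m = 26.0 → posterior scale = max = 41.13.
Posterior shape = 2.1 + 9 = 11.1.
E[θ|data] = k·x_m/(k−1) = 11.1·41.13/10.1 = 45.2023.

45.2023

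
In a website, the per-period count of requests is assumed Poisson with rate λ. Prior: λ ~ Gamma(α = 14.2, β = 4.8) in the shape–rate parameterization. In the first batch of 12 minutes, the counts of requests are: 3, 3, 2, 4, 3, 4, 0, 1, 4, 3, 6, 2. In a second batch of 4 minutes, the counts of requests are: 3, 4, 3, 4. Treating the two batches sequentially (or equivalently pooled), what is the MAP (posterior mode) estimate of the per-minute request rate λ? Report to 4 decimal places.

2.9904

With a Gamma(shape α, rate β) prior, the Poisson likelihood is conjugate: the posterior is Gamma(α + ΣXᵢ, β + n).
Batch 1: sum of counts S = 35 over n = 12 minutes.
After batch 1: Gamma(α+S, β+n) = Gamma(14.2+35, 4.8+12) = Gamma(49.2, 16.8).
Batch 2: sum of counts S = 14 over n = 4 minutes.
After batch 2: Gamma(α+S, β+n) = Gamma(49.2+14, 16.8+4) = Gamma(63.2, 20.8).
Mode of Gamma(α,β) for α≥1 is (α−1)/β = 62.2/20.8 = 2.9904.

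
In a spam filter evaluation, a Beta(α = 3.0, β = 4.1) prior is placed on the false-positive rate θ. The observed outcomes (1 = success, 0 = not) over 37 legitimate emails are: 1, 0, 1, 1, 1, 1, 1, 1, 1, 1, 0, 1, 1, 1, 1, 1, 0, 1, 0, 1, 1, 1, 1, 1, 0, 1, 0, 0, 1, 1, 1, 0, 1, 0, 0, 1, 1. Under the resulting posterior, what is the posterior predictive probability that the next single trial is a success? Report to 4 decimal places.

The Beta prior is conjugate to a Binomial/Bernoulli likelihood; the update adds successes to α and failures to β.
Posterior: Beta(α+k, β+n−k) = Beta(3.0+27, 4.1+10) = Beta(30.0, 14.1).
For a single future Bernoulli trial, P(success | data) = α/(α+β) = 0.6803.

0.6803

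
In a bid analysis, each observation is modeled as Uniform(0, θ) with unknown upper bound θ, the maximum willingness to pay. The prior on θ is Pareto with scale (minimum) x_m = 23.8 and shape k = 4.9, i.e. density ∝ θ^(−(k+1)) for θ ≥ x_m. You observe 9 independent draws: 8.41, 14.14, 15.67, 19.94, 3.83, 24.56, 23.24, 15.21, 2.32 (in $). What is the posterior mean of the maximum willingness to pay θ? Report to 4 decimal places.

26.4639

A Pareto(scale x_m, shape k) prior on the upper bound θ of Uniform(0, θ) is conjugate: posterior is Pareto(max(x_m, max xᵢ), k + n).
Sample maximum = 24.56; prior scale x_m = 23.8 → posterior scale = max = 24.56.
Posterior shape = 4.9 + 9 = 13.9.
E[θ|data] = k·x_m/(k−1) = 13.9·24.56/12.9 = 26.4639.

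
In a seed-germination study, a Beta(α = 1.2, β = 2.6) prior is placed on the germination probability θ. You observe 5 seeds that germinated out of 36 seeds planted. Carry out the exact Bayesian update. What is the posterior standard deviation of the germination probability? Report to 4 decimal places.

0.0568

The Beta prior is conjugate to a Binomial/Bernoulli likelihood; the update adds successes to α and failures to β.
Posterior: Beta(α+k, β+n−k) = Beta(1.2+5, 2.6+31) = Beta(6.2, 33.6).
Var = αβ/((α+β)²(α+β+1)) = 6.2·33.6/(39.8²·40.8) = 0.00322333; SD = √0.00322333 = 0.0568.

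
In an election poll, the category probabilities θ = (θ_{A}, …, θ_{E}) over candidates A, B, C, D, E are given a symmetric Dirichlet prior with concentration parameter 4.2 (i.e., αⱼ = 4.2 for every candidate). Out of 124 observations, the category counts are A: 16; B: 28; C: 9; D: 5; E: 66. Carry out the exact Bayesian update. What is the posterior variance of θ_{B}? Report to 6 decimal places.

0.001183

The Dirichlet prior is conjugate to the Multinomial likelihood: each posterior αⱼ = prior αⱼ + observed count nⱼ.
Posterior concentration: (20.2, 32.2, 13.2, 9.2, 70.2), total = 145.0.
Var[θ_j] = α_j(Σα−α_j)/((Σα)²(Σα+1)) = 32.2·112.8/(145.0²·146.0) = 0.001183.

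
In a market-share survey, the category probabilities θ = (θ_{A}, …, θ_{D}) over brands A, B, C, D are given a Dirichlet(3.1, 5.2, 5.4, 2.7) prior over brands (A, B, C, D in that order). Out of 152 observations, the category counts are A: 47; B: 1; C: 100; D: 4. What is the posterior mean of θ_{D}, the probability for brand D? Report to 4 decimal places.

0.0398

The Dirichlet prior is conjugate to the Multinomial likelihood: each posterior αⱼ = prior αⱼ + observed count nⱼ.
Posterior concentration: (50.1, 6.2, 105.4, 6.7), total = 168.4.
E[θ_{D}|data] = α_{D}/Σα = 6.7/168.4 = 0.0398.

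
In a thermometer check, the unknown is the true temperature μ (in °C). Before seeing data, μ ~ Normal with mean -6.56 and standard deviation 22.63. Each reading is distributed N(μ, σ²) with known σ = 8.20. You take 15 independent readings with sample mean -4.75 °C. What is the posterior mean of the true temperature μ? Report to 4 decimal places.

-4.7657

For Normal data with known variance σ², a Normal(μ₀, σ₀²) prior on μ is conjugate. Posterior precision = 1/σ₀² + n/σ²; posterior mean is the precision-weighted average of μ₀ and x̄.
n·x̄ = 15·(-4.75) = -71.25.
σ₀² = 22.63² = 512.1169, σ² = 8.20² = 67.24; σ² + n·σ₀² = 67.24 + 15·512.1169 = 7748.9935.
Posterior mean = (μ₀/σ₀² + n·x̄/σ²)/(1/σ₀² + n/σ²) = (σ²·μ₀ + σ₀²·n·x̄)/(σ² + n·σ₀²) = (67.24·(-6.56) + 512.1169·(-71.25))/7748.9935 = -36929.423525/7748.9935 = -4.7657.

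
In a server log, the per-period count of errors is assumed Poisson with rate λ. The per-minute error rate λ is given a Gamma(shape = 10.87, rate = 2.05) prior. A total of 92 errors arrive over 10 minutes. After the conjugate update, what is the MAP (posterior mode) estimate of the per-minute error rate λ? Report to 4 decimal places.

With a Gamma(shape α, rate β) prior, the Poisson likelihood is conjugate: the posterior is Gamma(α + ΣXᵢ, β + n).
Posterior: Gamma(α+S, β+n) = Gamma(10.87+92, 2.05+10) = Gamma(102.87, 12.05).
Mode of Gamma(α,β) for α≥1 is (α−1)/β = 101.87/12.05 = 8.4539.

8.4539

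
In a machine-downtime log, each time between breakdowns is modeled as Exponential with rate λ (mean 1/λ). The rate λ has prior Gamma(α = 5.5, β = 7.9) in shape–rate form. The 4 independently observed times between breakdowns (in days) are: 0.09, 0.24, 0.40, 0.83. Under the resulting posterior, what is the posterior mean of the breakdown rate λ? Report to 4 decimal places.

1.0042

With a Gamma(shape α, rate β) prior on the exponential rate λ, the posterior after n observations with total T = Σxᵢ is Gamma(α+n, β+T).
Sum of observations T = 1.56 days; n = 4.
Posterior: Gamma(5.5+4, 7.9+1.56) = Gamma(9.5, 9.46).
Posterior mean of λ = α/β = 9.5/9.46 = 1.0042.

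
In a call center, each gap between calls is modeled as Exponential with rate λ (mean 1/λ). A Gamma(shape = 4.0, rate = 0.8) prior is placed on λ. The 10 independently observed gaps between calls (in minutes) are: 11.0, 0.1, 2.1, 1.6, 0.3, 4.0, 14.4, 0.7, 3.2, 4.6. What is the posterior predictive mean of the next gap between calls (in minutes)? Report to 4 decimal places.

3.2923

With a Gamma(shape α, rate β) prior on the exponential rate λ, the posterior after n observations with total T = Σxᵢ is Gamma(α+n, β+T).
Sum of observations T = 42.0 minutes; n = 10.
Posterior: Gamma(4.0+10, 0.8+42.0) = Gamma(14.0, 42.8).
The predictive distribution for the next observation is Lomax; its mean is β/(α−1) = 42.8/13.0 = 3.2923.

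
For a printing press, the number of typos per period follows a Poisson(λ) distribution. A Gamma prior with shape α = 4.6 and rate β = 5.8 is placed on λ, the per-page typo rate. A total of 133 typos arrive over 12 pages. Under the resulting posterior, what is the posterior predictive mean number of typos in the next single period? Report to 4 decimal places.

With a Gamma(shape α, rate β) prior, the Poisson likelihood is conjugate: the posterior is Gamma(α + ΣXᵢ, β + n).
Posterior: Gamma(α+S, β+n) = Gamma(4.6+133, 5.8+12) = Gamma(137.6, 17.8).
The predictive distribution for one future period is NegBinom with mean α/β = 7.7303.

7.7303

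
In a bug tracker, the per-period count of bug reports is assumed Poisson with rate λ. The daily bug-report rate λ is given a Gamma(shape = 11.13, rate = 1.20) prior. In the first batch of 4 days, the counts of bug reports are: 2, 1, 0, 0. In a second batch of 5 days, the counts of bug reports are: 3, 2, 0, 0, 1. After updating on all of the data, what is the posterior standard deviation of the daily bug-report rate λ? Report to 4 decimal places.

With a Gamma(shape α, rate β) prior, the Poisson likelihood is conjugate: the posterior is Gamma(α + ΣXᵢ, β + n).
Batch 1: sum of counts S = 3 over n = 4 days.
After batch 1: Gamma(α+S, β+n) = Gamma(11.13+3, 1.20+4) = Gamma(14.13, 5.20).
Batch 2: sum of counts S = 6 over n = 5 days.
After batch 2: Gamma(α+S, β+n) = Gamma(14.13+6, 5.20+5) = Gamma(20.13, 10.20).
SD = √α/β = √20.13/10.20 = 0.4399.

0.4399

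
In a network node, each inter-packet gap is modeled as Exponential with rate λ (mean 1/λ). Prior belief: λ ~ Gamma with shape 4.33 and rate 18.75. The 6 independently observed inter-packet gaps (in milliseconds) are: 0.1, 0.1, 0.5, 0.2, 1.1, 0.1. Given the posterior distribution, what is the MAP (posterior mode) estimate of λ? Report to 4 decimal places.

0.4475

With a Gamma(shape α, rate β) prior on the exponential rate λ, the posterior after n observations with total T = Σxᵢ is Gamma(α+n, β+T).
Sum of observations T = 2.1 milliseconds; n = 6.
Posterior: Gamma(4.33+6, 18.75+2.1) = Gamma(10.33, 20.85).
Mode = (α−1)/β = 0.4475.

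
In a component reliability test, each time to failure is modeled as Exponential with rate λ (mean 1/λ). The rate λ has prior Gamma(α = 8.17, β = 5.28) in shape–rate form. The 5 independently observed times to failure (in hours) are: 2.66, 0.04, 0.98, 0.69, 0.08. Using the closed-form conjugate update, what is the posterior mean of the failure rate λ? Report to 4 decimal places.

With a Gamma(shape α, rate β) prior on the exponential rate λ, the posterior after n observations with total T = Σxᵢ is Gamma(α+n, β+T).
Sum of observations T = 4.45 hours; n = 5.
Posterior: Gamma(8.17+5, 5.28+4.45) = Gamma(13.17, 9.73).
Posterior mean of λ = α/β = 13.17/9.73 = 1.3535.

1.3535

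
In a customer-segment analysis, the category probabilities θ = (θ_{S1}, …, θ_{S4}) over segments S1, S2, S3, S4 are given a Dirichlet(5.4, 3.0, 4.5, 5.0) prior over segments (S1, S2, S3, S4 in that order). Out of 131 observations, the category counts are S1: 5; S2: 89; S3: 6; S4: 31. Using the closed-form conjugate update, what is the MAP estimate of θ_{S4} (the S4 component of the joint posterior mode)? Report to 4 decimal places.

0.2415

The Dirichlet prior is conjugate to the Multinomial likelihood: each posterior αⱼ = prior αⱼ + observed count nⱼ.
Posterior concentration: (10.4, 92.0, 10.5, 36.0), total = 148.9.
Joint mode component: (α_{S4}−1)/(Σα−K) = 35.0/144.9 = 0.2415.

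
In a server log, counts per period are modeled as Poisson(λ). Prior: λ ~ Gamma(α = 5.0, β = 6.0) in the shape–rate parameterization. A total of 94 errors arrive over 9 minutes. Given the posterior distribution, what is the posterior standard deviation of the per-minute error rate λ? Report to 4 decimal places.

With a Gamma(shape α, rate β) prior, the Poisson likelihood is conjugate: the posterior is Gamma(α + ΣXᵢ, β + n).
Posterior: Gamma(α+S, β+n) = Gamma(5.0+94, 6.0+9) = Gamma(99.0, 15.0).
SD = √α/β = √99.0/15.0 = 0.6633.

0.6633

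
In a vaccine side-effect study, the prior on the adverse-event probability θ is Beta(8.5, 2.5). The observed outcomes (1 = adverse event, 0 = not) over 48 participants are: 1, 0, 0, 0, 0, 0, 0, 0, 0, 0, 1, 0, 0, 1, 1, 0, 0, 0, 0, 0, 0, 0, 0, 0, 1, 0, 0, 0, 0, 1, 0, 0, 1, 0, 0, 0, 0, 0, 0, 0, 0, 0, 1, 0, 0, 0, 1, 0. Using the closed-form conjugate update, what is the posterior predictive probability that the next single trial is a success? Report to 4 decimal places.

0.2966

The Beta prior is conjugate to a Binomial/Bernoulli likelihood; the update adds successes to α and failures to β.
Posterior: Beta(α+k, β+n−k) = Beta(8.5+9, 2.5+39) = Beta(17.5, 41.5).
For a single future Bernoulli trial, P(success | data) = α/(α+β) = 0.2966.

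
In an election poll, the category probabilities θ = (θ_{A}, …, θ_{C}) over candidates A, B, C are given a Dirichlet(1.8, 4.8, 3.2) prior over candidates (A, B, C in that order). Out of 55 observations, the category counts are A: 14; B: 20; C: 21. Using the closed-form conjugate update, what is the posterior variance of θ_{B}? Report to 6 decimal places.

0.003590

The Dirichlet prior is conjugate to the Multinomial likelihood: each posterior αⱼ = prior αⱼ + observed count nⱼ.
Posterior concentration: (15.8, 24.8, 24.2), total = 64.8.
Var[θ_j] = α_j(Σα−α_j)/((Σα)²(Σα+1)) = 24.8·40.0/(64.8²·65.8) = 0.003590.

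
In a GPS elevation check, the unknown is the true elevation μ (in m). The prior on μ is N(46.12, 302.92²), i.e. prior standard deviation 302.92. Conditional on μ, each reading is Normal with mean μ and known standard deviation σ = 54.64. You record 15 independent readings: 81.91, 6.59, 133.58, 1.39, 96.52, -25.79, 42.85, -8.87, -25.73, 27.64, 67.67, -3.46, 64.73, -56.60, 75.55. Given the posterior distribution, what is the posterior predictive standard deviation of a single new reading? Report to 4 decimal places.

56.4281

For Normal data with known variance σ², a Normal(μ₀, σ₀²) prior on μ is conjugate. Posterior precision = 1/σ₀² + n/σ²; posterior mean is the precision-weighted average of μ₀ and x̄.
σ₀² = 302.92² = 91760.5264, σ² = 54.64² = 2985.5296; σ² + n·σ₀² = 2985.5296 + 15·91760.5264 = 1379393.4256.
Posterior precision = 1/σ₀² + n/σ² = 1/91760.5264 + 15/2985.5296 = (σ² + n·σ₀²)/(σ₀²σ²) = 1379393.4256/(91760.5264·2985.5296); posterior variance σₙ² = σ₀²σ²/(σ² + n·σ₀²) = 91760.5264·2985.5296/1379393.4256 = 198.604519.
Predictive variance for one new observation = σₙ² + σ² = 91760.5264·2985.5296/1379393.4256 + 2985.5296 = σ²·(σ₀² + 1379393.4256)/1379393.4256 = 2985.5296·1471153.952/1379393.4256 = 3184.134119; SD = √(2985.5296·1471153.952/1379393.4256) = 56.4281.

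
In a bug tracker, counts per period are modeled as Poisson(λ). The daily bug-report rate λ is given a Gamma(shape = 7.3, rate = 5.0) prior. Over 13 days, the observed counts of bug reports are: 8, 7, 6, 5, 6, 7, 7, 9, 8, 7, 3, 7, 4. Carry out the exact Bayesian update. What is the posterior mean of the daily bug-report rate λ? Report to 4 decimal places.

5.0722

With a Gamma(shape α, rate β) prior, the Poisson likelihood is conjugate: the posterior is Gamma(α + ΣXᵢ, β + n).
Sum of counts S = 84 over n = 13 days.
Posterior: Gamma(α+S, β+n) = Gamma(7.3+84, 5.0+13) = Gamma(91.3, 18.0).
Posterior mean = α/β = 91.3/18.0 = 5.0722.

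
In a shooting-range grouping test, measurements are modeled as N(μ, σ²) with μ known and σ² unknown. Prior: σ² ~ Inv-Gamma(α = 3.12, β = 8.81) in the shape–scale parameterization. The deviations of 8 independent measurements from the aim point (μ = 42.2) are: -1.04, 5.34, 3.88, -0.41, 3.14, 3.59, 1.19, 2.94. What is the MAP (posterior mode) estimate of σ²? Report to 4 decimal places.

With known mean μ and an Inverse-Gamma(α, β) prior on σ², the Normal likelihood is conjugate: posterior is Inv-Gamma(α + n/2, β + Σ(xᵢ−μ)²/2).
Σ(xᵢ−μ)² = (-1.04)² + (5.34)² + (3.88)² + (-0.41)² + (3.14)² + (3.59)² + (1.19)² + (2.94)² = 77.6271.
Posterior: Inv-Gamma(3.12 + 8/2, 8.81 + 77.6271/2) = Inv-Gamma(7.12, 47.62355).
Mode = β/(α+1) = 47.62355/8.12 = 5.8650.

5.8650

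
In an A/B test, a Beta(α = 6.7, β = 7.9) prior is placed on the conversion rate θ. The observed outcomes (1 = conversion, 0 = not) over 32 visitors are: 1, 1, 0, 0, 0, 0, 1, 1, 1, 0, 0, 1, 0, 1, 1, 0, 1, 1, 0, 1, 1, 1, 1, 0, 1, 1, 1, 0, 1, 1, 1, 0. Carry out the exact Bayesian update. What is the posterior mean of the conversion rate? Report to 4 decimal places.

The Beta prior is conjugate to a Binomial/Bernoulli likelihood; the update adds successes to α and failures to β.
Posterior: Beta(α+k, β+n−k) = Beta(6.7+20, 7.9+12) = Beta(26.7, 19.9).
Posterior mean = α/(α+β) = 26.7/46.6 = 0.5730.

0.5730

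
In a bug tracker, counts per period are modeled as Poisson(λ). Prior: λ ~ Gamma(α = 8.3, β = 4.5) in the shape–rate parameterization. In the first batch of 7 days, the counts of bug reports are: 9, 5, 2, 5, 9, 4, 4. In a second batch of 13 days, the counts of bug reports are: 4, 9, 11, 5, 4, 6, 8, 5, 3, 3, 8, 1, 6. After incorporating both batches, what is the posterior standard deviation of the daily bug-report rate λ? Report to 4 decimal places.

With a Gamma(shape α, rate β) prior, the Poisson likelihood is conjugate: the posterior is Gamma(α + ΣXᵢ, β + n).
Batch 1: sum of counts S = 38 over n = 7 days.
After batch 1: Gamma(α+S, β+n) = Gamma(8.3+38, 4.5+7) = Gamma(46.3, 11.5).
Batch 2: sum of counts S = 73 over n = 13 days.
After batch 2: Gamma(α+S, β+n) = Gamma(46.3+73, 11.5+13) = Gamma(119.3, 24.5).
SD = √α/β = √119.3/24.5 = 0.4458.

0.4458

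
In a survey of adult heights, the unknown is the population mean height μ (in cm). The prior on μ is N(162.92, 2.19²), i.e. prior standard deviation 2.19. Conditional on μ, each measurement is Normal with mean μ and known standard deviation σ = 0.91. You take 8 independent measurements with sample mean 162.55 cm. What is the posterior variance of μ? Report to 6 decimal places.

For Normal data with known variance σ², a Normal(μ₀, σ₀²) prior on μ is conjugate. Posterior precision = 1/σ₀² + n/σ²; posterior mean is the precision-weighted average of μ₀ and x̄.
σ₀² = 2.19² = 4.7961, σ² = 0.91² = 0.8281; σ² + n·σ₀² = 0.8281 + 8·4.7961 = 39.1969.
Posterior precision = 1/σ₀² + n/σ² = 1/4.7961 + 8/0.8281 = (σ² + n·σ₀²)/(σ₀²σ²) = 39.1969/(4.7961·0.8281); posterior variance σₙ² = σ₀²σ²/(σ² + n·σ₀²) = 4.7961·0.8281/39.1969 = 0.101326.

0.101326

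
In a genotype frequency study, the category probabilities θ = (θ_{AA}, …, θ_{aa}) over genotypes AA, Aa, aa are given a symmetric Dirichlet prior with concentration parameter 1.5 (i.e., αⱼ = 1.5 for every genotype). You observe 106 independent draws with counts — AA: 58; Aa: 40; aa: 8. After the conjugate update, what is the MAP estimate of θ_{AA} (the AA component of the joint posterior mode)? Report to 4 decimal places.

The Dirichlet prior is conjugate to the Multinomial likelihood: each posterior αⱼ = prior αⱼ + observed count nⱼ.
Posterior concentration: (59.5, 41.5, 9.5), total = 110.5.
Joint mode component: (α_{AA}−1)/(Σα−K) = 58.5/107.5 = 0.5442.

0.5442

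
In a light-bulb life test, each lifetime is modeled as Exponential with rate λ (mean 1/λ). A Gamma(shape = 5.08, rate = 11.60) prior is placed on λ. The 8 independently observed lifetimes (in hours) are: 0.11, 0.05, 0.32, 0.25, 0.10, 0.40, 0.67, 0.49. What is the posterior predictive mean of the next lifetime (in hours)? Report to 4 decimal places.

1.1581

With a Gamma(shape α, rate β) prior on the exponential rate λ, the posterior after n observations with total T = Σxᵢ is Gamma(α+n, β+T).
Sum of observations T = 2.39 hours; n = 8.
Posterior: Gamma(5.08+8, 11.60+2.39) = Gamma(13.08, 13.99).
The predictive distribution for the next observation is Lomax; its mean is β/(α−1) = 13.99/12.08 = 1.1581.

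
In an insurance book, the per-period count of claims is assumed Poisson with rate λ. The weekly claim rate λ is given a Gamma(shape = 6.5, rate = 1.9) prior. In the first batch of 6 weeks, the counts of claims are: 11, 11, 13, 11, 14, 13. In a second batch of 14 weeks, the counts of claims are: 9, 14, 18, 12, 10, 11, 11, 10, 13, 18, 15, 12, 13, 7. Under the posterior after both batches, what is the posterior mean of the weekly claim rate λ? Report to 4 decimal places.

11.5297

With a Gamma(shape α, rate β) prior, the Poisson likelihood is conjugate: the posterior is Gamma(α + ΣXᵢ, β + n).
Batch 1: sum of counts S = 73 over n = 6 weeks.
After batch 1: Gamma(α+S, β+n) = Gamma(6.5+73, 1.9+6) = Gamma(79.5, 7.9).
Batch 2: sum of counts S = 173 over n = 14 weeks.
After batch 2: Gamma(α+S, β+n) = Gamma(79.5+173, 7.9+14) = Gamma(252.5, 21.9).
Posterior mean = α/β = 252.5/21.9 = 11.5297.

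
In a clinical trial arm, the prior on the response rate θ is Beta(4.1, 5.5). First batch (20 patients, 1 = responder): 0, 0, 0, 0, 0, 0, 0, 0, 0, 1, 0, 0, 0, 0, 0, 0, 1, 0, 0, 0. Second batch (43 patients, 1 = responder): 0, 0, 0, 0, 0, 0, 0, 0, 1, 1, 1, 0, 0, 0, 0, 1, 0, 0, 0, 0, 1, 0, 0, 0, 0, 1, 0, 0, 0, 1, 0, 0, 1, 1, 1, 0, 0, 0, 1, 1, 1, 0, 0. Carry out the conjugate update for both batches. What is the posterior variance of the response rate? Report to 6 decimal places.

The Beta prior is conjugate to a Binomial/Bernoulli likelihood; the update adds successes to α and failures to β.
After batch 1: Beta(4.1+2, 5.5+18) = Beta(6.1, 23.5).
After batch 2: Beta(6.1+13, 23.5+30) = Beta(19.1, 53.5).
Var = αβ/((α+β)²(α+β+1)) = 19.1·53.5/(72.6²·73.6) = 0.002634.

0.002634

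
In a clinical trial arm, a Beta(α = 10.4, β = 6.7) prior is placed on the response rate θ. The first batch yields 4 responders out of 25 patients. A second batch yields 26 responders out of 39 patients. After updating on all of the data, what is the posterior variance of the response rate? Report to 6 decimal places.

0.003045

The Beta prior is conjugate to a Binomial/Bernoulli likelihood; the update adds successes to α and failures to β.
After batch 1: Beta(10.4+4, 6.7+21) = Beta(14.4, 27.7).
After batch 2: Beta(14.4+26, 27.7+13) = Beta(40.4, 40.7).
Var = αβ/((α+β)²(α+β+1)) = 40.4·40.7/(81.1²·82.1) = 0.003045.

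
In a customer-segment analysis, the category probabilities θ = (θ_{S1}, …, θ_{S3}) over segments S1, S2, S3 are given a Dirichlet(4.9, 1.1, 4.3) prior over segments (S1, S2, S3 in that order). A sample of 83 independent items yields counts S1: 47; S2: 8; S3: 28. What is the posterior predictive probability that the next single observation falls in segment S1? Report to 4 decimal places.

The Dirichlet prior is conjugate to the Multinomial likelihood: each posterior αⱼ = prior αⱼ + observed count nⱼ.
Posterior concentration: (51.9, 9.1, 32.3), total = 93.3.
P(next = S1 | data) = α_{S1}/Σα = 0.5563.

0.5563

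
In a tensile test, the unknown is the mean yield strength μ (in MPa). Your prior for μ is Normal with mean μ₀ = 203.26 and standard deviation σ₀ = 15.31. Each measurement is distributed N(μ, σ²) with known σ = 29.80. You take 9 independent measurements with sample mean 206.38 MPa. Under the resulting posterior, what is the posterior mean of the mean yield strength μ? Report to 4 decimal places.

For Normal data with known variance σ², a Normal(μ₀, σ₀²) prior on μ is conjugate. Posterior precision = 1/σ₀² + n/σ²; posterior mean is the precision-weighted average of μ₀ and x̄.
n·x̄ = 9·206.38 = 1857.42.
σ₀² = 15.31² = 234.3961, σ² = 29.80² = 888.04; σ² + n·σ₀² = 888.04 + 9·234.3961 = 2997.6049.
Posterior mean = (μ₀/σ₀² + n·x̄/σ²)/(1/σ₀² + n/σ²) = (σ²·μ₀ + σ₀²·n·x̄)/(σ² + n·σ₀²) = (888.04·203.26 + 234.3961·1857.42)/2997.6049 = 615875.014462/2997.6049 = 205.4557.

205.4557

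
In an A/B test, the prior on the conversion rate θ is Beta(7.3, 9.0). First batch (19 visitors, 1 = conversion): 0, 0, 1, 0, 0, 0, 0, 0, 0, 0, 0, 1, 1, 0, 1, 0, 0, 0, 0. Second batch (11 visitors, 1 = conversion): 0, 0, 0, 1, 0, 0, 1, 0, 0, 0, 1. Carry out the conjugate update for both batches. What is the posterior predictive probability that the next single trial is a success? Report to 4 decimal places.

0.3089

The Beta prior is conjugate to a Binomial/Bernoulli likelihood; the update adds successes to α and failures to β.
After batch 1: Beta(7.3+4, 9.0+15) = Beta(11.3, 24.0).
After batch 2: Beta(11.3+3, 24.0+8) = Beta(14.3, 32.0).
For a single future Bernoulli trial, P(success | data) = α/(α+β) = 0.3089.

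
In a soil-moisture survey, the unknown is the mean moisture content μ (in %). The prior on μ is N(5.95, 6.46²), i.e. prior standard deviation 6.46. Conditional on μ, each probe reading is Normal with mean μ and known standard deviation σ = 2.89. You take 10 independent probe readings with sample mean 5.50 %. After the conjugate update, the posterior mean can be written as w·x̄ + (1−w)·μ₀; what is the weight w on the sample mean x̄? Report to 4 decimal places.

For Normal data with known variance σ², a Normal(μ₀, σ₀²) prior on μ is conjugate. Posterior precision = 1/σ₀² + n/σ²; posterior mean is the precision-weighted average of μ₀ and x̄.
σ₀² = 6.46² = 41.7316, σ² = 2.89² = 8.3521. Prior precision 1/σ₀² = 1/41.7316; data precision n/σ² = 10/8.3521.
w = (n/σ²)/(1/σ₀² + n/σ²) = n·σ₀²/(σ² + n·σ₀²) = 10·41.7316/(8.3521 + 10·41.7316) = 417.316/425.6681 = 0.9804.

0.9804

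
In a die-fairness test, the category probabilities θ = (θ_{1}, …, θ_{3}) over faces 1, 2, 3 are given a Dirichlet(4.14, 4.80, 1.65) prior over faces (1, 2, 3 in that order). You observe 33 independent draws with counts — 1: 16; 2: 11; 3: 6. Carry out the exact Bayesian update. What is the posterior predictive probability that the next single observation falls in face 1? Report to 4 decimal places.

0.4620

The Dirichlet prior is conjugate to the Multinomial likelihood: each posterior αⱼ = prior αⱼ + observed count nⱼ.
Posterior concentration: (20.14, 15.80, 7.65), total = 43.59.
P(next = 1 | data) = α_{1}/Σα = 0.4620.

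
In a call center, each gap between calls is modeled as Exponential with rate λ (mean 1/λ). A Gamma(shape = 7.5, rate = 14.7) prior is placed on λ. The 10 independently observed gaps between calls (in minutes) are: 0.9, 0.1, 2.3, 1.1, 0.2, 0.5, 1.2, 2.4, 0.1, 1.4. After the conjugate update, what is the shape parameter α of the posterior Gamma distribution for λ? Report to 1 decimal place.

17.5

With a Gamma(shape α, rate β) prior on the exponential rate λ, the posterior after n observations with total T = Σxᵢ is Gamma(α+n, β+T).
Sum of observations T = 10.2 minutes; n = 10.
Posterior: Gamma(7.5+10, 14.7+10.2) = Gamma(17.5, 24.9).
Posterior α = 17.5.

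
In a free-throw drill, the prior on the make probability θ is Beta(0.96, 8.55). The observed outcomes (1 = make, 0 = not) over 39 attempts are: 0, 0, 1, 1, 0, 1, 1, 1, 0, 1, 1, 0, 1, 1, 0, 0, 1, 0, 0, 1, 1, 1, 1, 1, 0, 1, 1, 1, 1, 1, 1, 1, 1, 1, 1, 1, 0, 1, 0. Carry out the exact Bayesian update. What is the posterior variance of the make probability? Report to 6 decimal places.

The Beta prior is conjugate to a Binomial/Bernoulli likelihood; the update adds successes to α and failures to β.
Posterior: Beta(α+k, β+n−k) = Beta(0.96+27, 8.55+12) = Beta(27.96, 20.55).
Var = αβ/((α+β)²(α+β+1)) = 27.96·20.55/(48.51²·49.51) = 0.004932.

0.004932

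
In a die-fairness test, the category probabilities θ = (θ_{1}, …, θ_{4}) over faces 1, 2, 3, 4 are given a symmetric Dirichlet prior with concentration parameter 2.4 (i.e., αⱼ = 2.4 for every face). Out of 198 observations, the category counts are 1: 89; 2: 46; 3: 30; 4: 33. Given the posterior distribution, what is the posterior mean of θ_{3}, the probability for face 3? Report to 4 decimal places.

The Dirichlet prior is conjugate to the Multinomial likelihood: each posterior αⱼ = prior αⱼ + observed count nⱼ.
Posterior concentration: (91.4, 48.4, 32.4, 35.4), total = 207.6.
E[θ_{3}|data] = α_{3}/Σα = 32.4/207.6 = 0.1561.

0.1561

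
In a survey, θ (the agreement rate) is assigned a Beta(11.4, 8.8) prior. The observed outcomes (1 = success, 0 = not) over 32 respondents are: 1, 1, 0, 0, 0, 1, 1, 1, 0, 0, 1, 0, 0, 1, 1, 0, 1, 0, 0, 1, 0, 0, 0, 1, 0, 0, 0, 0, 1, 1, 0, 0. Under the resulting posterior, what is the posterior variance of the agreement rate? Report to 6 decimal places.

The Beta prior is conjugate to a Binomial/Bernoulli likelihood; the update adds successes to α and failures to β.
Posterior: Beta(α+k, β+n−k) = Beta(11.4+13, 8.8+19) = Beta(24.4, 27.8).
Var = αβ/((α+β)²(α+β+1)) = 24.4·27.8/(52.2²·53.2) = 0.004679.

0.004679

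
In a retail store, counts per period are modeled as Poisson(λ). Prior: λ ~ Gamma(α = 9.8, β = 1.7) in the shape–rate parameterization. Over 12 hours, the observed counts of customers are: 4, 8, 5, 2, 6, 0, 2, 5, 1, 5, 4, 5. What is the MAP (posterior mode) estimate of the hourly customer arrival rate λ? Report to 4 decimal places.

4.0730

With a Gamma(shape α, rate β) prior, the Poisson likelihood is conjugate: the posterior is Gamma(α + ΣXᵢ, β + n).
Sum of counts S = 47 over n = 12 hours.
Posterior: Gamma(α+S, β+n) = Gamma(9.8+47, 1.7+12) = Gamma(56.8, 13.7).
Mode of Gamma(α,β) for α≥1 is (α−1)/β = 55.8/13.7 = 4.0730.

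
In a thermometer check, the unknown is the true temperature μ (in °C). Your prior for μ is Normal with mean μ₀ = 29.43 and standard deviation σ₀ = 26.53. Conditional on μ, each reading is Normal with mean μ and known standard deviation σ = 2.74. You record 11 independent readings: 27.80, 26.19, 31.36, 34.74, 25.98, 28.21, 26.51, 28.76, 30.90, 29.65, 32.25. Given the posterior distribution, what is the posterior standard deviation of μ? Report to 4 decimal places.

0.8257

For Normal data with known variance σ², a Normal(μ₀, σ₀²) prior on μ is conjugate. Posterior precision = 1/σ₀² + n/σ²; posterior mean is the precision-weighted average of μ₀ and x̄.
σ₀² = 26.53² = 703.8409, σ² = 2.74² = 7.5076; σ² + n·σ₀² = 7.5076 + 11·703.8409 = 7749.7575.
Posterior precision = 1/σ₀² + n/σ² = 1/703.8409 + 11/7.5076 = (σ² + n·σ₀²)/(σ₀²σ²) = 7749.7575/(703.8409·7.5076); posterior variance σₙ² = σ₀²σ²/(σ² + n·σ₀²) = 703.8409·7.5076/7749.7575 = 0.681848.
Posterior SD = √σₙ² = √(703.8409·7.5076/7749.7575) = 0.8257.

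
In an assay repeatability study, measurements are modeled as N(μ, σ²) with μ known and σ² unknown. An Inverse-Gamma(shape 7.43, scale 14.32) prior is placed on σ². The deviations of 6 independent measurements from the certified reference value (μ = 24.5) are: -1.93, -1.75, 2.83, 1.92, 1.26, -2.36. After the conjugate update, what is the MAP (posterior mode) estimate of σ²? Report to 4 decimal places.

2.3744

With known mean μ and an Inverse-Gamma(α, β) prior on σ², the Normal likelihood is conjugate: posterior is Inv-Gamma(α + n/2, β + Σ(xᵢ−μ)²/2).
Σ(xᵢ−μ)² = (-1.93)² + (-1.75)² + (2.83)² + (1.92)² + (1.26)² + (-2.36)² = 25.6399.
Posterior: Inv-Gamma(7.43 + 6/2, 14.32 + 25.6399/2) = Inv-Gamma(10.43, 27.13995).
Mode = β/(α+1) = 27.13995/11.43 = 2.3744.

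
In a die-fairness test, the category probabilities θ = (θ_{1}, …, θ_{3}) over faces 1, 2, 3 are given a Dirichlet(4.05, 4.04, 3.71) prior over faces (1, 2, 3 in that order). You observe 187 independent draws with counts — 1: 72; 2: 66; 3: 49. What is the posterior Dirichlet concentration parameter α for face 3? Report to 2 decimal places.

The Dirichlet prior is conjugate to the Multinomial likelihood: each posterior αⱼ = prior αⱼ + observed count nⱼ.
Posterior concentration: (76.05, 70.04, 52.71), total = 198.80.
α_{3} = 3.71 + 49 = 52.71.

52.71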